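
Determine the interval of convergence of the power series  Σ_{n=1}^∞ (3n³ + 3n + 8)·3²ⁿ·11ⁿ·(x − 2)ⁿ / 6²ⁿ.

(18/11, 26/11)

By the ratio test, |a_{n+1}/a_n| = [(3(n+1)³ + 3(n+1) + 8)/(3n³ + 3n + 8)] · 9·11/36 → 11/4.
Convergence for |x − 2| · 11/4 < 1, i.e. |x − 2| < 4/11. So R = 4/11.
Endpoint x = 26/11: the n-th term does not approach 0; divergence by the term test.
At x = 18/11: the terms do not tend to 0, so the series diverges.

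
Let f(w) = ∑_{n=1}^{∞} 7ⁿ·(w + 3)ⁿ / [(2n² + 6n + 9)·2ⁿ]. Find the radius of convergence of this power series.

R = 2/7

The ratio of consecutive coefficients is [(2n² + 6n + 9)/(2(n+1)² + 6(n+1) + 9)] · 7/2 → 7/2.
Hence the series converges for |w + 3| < 1/(7/2) = 2/7, so the radius of convergence is 2/7.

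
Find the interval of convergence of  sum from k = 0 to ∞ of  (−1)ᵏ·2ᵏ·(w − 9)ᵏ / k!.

(−∞, ∞)

By the ratio test, |a_{k+1}/a_k| = 2 · 1/(k+1) → 0.
The limit is 0, so the series converges for all w; R = ∞.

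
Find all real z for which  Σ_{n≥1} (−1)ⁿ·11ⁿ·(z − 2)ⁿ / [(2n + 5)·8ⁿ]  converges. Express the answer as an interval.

(14/11, 30/11]

Ratio test: |a_{n+1}/a_n| = [(2n + 5)/(2(n+1) + 5)] · 11/8 → 11/8 as n → ∞.
Hence the series converges for |z − 2| < 1/(11/8) = 8/11, so the radius of convergence is 8/11.
When z = 30/11, convergence follows from the alternating series test (terms decrease monotonically to 0).
At z = 14/11: the terms are asymptotic to a nonzero constant times 1/n, so the series diverges by limit comparison with Σ 1/n.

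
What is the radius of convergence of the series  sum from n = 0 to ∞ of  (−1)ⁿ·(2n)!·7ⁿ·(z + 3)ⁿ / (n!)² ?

R = 1/28

By the ratio test, |a_{n+1}/a_n| = (2n+1)·(2n+2)/(n+1)² · 7 → 28.
Thus R = 1/(28) = 1/28.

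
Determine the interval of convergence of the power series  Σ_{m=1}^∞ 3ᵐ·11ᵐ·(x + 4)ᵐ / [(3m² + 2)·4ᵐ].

The ratio of consecutive coefficients is [(3m² + 2)/(3(m+1)² + 2)] · 3·11/4 → 33/4.
The series converges when 33/4 · |x + 4| < 1, giving R = 4/33.
At x = -128/33: the terms are on the order of 1/m², so the series converges absolutely by comparison with the p-series (p = 2 > 1).
Endpoint x = -136/33: the terms are on the order of 1/m², so the series converges absolutely by comparison with the p-series (p = 2 > 1).

[-136/33, -128/33]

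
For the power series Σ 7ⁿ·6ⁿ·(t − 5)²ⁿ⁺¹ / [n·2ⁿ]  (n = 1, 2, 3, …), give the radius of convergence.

R = √21/21

By the ratio test, |a_{n+1}/a_n| = [n/(n+1)] · 7·6/2 → 21.
Writing y = (t − 5)², the series in y has radius 1/21, so |t − 5| < √(1/21) and R = √21/21.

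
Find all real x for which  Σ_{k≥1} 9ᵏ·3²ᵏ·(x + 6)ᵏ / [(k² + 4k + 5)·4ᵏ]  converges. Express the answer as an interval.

Apply the ratio test: |a_{k+1}| / |a_k| = [(k² + 4k + 5)/((k+1)² + 4(k+1) + 5)] · 9·9/4, which tends to 81/4 as k → ∞.
The series converges when 81/4 · |x + 6| < 1, giving R = 4/81.
When x = -482/81, the series is dominated by a constant times Σ 1/k², which converges (p = 2 > 1).
Endpoint x = -490/81: the terms are on the order of 1/k², so the series converges absolutely by comparison with the p-series (p = 2 > 1).

[-490/81, -482/81]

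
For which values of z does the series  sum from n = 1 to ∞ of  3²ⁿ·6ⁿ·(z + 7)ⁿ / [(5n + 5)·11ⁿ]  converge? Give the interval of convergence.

By the ratio test, |a_{n+1}/a_n| = [(5n + 5)/(5(n+1) + 5)] · 9·6/11 → 54/11.
Hence the series converges for |z + 7| < 1/(54/11) = 11/54, so the radius of convergence is 11/54.
When z = -367/54, comparison with the harmonic series Σ 1/n shows the series diverges.
When z = -389/54, convergence follows from the alternating series test (terms decrease monotonically to 0).

[-389/54, -367/54)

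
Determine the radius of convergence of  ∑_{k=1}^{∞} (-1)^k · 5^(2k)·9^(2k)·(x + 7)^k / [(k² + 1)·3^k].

R = 1/675

By the ratio test, |a_{k+1}/a_k| = [(k² + 1)/((k+1)² + 1)] · 25·81/3 → 675.
Thus R = 1/(675) = 1/675.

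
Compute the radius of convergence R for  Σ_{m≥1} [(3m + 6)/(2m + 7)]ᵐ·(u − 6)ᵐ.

Root test: |a_m|^(1/m) = (3m + 6)/(2m + 7) → 3/2.
The series converges when 3/2 · |u − 6| < 1, giving R = 2/3.

R = 2/3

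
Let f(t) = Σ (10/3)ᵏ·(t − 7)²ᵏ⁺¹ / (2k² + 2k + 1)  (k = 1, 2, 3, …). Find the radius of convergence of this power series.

R = √30/10

Apply the ratio test: |a_{k+1}| / |a_k| = [(2k² + 2k + 1)/(2(k+1)² + 2(k+1) + 1)] · 10/3, which tends to 10/3 as k → ∞.
Writing y = (t − 7)², the series in y has radius 3/10, so |t − 7| < √(3/10) and R = √30/10.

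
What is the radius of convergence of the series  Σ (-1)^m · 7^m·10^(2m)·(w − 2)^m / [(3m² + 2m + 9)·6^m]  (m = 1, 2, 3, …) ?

R = 3/350

The ratio of consecutive coefficients is [(3m² + 2m + 9)/(3(m+1)² + 2(m+1) + 9)] · 7·100/6 → 350/3.
Convergence for |w − 2| · 350/3 < 1, i.e. |w − 2| < 3/350. So R = 3/350.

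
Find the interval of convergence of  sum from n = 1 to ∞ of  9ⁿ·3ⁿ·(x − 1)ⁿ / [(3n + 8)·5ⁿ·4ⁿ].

[7/27, 47/27)

Apply the ratio test: |a_{n+1}| / |a_n| = [(3n + 8)/(3(n+1) + 8)] · 9·3/(5·4), which tends to 27/20 as n → ∞.
Convergence for |x − 1| · 27/20 < 1, i.e. |x − 1| < 20/27. So R = 20/27.
Endpoint x = 47/27: the terms are asymptotic to a nonzero constant times 1/n, so the series diverges by limit comparison with Σ 1/n.
Endpoint x = 7/27: the terms alternate in sign and decrease monotonically to 0 in absolute value (size ~ c/n), so the alternating series test gives convergence.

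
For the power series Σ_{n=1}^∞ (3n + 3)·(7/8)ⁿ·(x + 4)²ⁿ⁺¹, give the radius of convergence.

Apply the ratio test: |a_{n+1}| / |a_n| = [(3(n+1) + 3)/(3n + 3)] · 7/8, which tends to 7/8 as n → ∞.
Writing y = (x + 4)², the series in y has radius 8/7, so |x + 4| < √(8/7) and R = 2√14/7.

R = 2√14/7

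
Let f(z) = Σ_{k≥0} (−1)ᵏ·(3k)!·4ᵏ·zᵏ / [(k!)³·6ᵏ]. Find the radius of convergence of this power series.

Apply the ratio test: |a_{k+1}| / |a_k| = (3k+1)·(3k+2)·(3k+3)/(k+1)³ · 4/6, which tends to 18 as k → ∞.
Thus R = 1/(18) = 1/18.

R = 1/18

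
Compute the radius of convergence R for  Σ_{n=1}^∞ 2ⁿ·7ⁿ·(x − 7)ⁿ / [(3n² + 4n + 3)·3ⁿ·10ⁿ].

R = 15/7

By the ratio test, |a_{n+1}/a_n| = [(3n² + 4n + 3)/(3(n+1)² + 4(n+1) + 3)] · 2·7/(3·10) → 7/15.
Thus R = 1/(7/15) = 15/7.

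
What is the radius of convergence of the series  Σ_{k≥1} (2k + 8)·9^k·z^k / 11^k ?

R = 11/9

By the ratio test, |a_{k+1}/a_k| = [(2(k+1) + 8)/(2k + 8)] · 9/11 → 9/11.
Convergence for |z| · 9/11 < 1, i.e. |z| < 11/9. So R = 11/9.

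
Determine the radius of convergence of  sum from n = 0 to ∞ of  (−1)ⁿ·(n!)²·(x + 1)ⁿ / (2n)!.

R = 4

Ratio test: |a_{n+1}/a_n| = (n+1)²/[(2n+1)·(2n+2)] → 1/4 as n → ∞.
Convergence for |x + 1| · 1/4 < 1, i.e. |x + 1| < 4. So R = 4.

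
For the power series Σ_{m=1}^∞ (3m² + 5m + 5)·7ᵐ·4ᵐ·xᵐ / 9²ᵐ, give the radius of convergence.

R = 81/28

Ratio test: |a_{m+1}/a_m| = [(3(m+1)² + 5(m+1) + 5)/(3m² + 5m + 5)] · 7·4/81 → 28/81 as m → ∞.
Convergence for |x| · 28/81 < 1, i.e. |x| < 81/28. So R = 81/28.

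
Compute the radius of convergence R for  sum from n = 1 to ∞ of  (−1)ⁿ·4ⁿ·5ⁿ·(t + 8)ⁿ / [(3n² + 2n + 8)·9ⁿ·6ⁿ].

Apply the ratio test: |a_{n+1}| / |a_n| = [(3n² + 2n + 8)/(3(n+1)² + 2(n+1) + 8)] · 4·5/(9·6), which tends to 10/27 as n → ∞.
Thus R = 1/(10/27) = 27/10.

R = 27/10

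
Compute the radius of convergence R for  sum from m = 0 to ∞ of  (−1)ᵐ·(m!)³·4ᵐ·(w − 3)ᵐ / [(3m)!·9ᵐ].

R = 243/4

Ratio test: |a_{m+1}/a_m| = (m+1)³/[(3m+1)·(3m+2)·(3m+3)] · 4/9 → 4/243 as m → ∞.
Hence the series converges for |w − 3| < 1/(4/243) = 243/4, so the radius of convergence is 243/4.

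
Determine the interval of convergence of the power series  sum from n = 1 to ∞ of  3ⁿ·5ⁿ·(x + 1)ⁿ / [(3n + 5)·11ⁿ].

[-26/15, -4/15)

Ratio test: |a_{n+1}/a_n| = [(3n + 5)/(3(n+1) + 5)] · 3·5/11 → 15/11 as n → ∞.
Convergence for |x + 1| · 15/11 < 1, i.e. |x + 1| < 11/15. So R = 11/15.
At x = -4/15: comparison with the harmonic series Σ 1/n shows the series diverges.
When x = -26/15, an alternating series whose terms decrease to 0 in absolute value, so it converges by the Leibniz criterion.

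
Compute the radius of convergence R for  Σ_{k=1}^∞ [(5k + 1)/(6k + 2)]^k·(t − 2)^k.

By the Cauchy root test, |a_k|^(1/k) = (5k + 1)/(6k + 2) → 5/6.
Convergence for |t − 2| · 5/6 < 1, i.e. |t − 2| < 6/5. So R = 6/5.

R = 6/5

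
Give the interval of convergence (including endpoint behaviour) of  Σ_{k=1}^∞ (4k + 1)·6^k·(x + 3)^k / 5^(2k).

(-43/6, 7/6)

By the ratio test, |a_{k+1}/a_k| = [(4(k+1) + 1)/(4k + 1)] · 6/25 → 6/25.
Convergence for |x + 3| · 6/25 < 1, i.e. |x + 3| < 25/6. So R = 25/6.
Endpoint x = 7/6: the terms do not tend to 0, so the series diverges.
At x = -43/6: the k-th term does not approach 0; divergence by the term test.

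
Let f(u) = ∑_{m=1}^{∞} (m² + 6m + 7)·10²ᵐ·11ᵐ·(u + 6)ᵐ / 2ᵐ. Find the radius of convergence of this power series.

R = 1/550

By the ratio test, |a_{m+1}/a_m| = [((m+1)² + 6(m+1) + 7)/(m² + 6m + 7)] · 100·11/2 → 550.
The series converges when 550 · |u + 6| < 1, giving R = 1/550.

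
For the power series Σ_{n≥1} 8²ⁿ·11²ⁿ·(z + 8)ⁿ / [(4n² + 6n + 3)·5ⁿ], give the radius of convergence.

R = 5/7744

The ratio of consecutive coefficients is [(4n² + 6n + 3)/(4(n+1)² + 6(n+1) + 3)] · 64·121/5 → 7744/5.
Convergence for |z + 8| · 7744/5 < 1, i.e. |z + 8| < 5/7744. So R = 5/7744.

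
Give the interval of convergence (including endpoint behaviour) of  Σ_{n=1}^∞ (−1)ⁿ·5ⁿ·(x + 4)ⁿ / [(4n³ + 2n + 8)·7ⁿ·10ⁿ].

Ratio test: |a_{n+1}/a_n| = [(4n³ + 2n + 8)/(4(n+1)³ + 2(n+1) + 8)] · 5/(7·10) → 1/14 as n → ∞.
Hence the series converges for |x + 4| < 1/(1/14) = 14, so the radius of convergence is 14.
At x = 10: the terms are on the order of 1/n³, so the series converges absolutely by comparison with the p-series (p = 3 > 1).
At x = -18: the series is dominated by a constant times Σ 1/n³, which converges (p = 3 > 1).

[-18, 10]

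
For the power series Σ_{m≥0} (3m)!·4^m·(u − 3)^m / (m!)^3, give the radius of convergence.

Ratio test: |a_{m+1}/a_m| = (3m+1)·(3m+2)·(3m+3)/(m+1)³ · 4 → 108 as m → ∞.
Convergence for |u − 3| · 108 < 1, i.e. |u − 3| < 1/108. So R = 1/108.

R = 1/108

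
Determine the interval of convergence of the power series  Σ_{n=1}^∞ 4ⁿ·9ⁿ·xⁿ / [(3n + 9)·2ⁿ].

[-1/18, 1/18)

Apply the ratio test: |a_{n+1}| / |a_n| = [(3n + 9)/(3(n+1) + 9)] · 4·9/2, which tends to 18 as n → ∞.
Convergence for |x| · 18 < 1, i.e. |x| < 1/18. So R = 1/18.
Endpoint x = 1/18: the terms are asymptotic to a nonzero constant times 1/n, so the series diverges by limit comparison with Σ 1/n.
Endpoint x = -1/18: an alternating series whose terms decrease to 0 in absolute value, so it converges by the Leibniz criterion.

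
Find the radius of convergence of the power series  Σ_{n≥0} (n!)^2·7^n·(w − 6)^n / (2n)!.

R = 4/7

By the ratio test, |a_{n+1}/a_n| = (n+1)²/[(2n+1)·(2n+2)] · 7 → 7/4.
Hence the series converges for |w − 6| < 1/(7/4) = 4/7, so the radius of convergence is 4/7.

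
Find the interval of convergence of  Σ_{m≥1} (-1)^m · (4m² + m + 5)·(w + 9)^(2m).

Apply the ratio test: |a_{m+1}| / |a_m| = (4(m+1)² + (m+1) + 5)/(4m² + m + 5), which tends to 1 as m → ∞.
Since the exponent of (w + 9) increases by 2 each term, convergence requires |w + 9|² < 1, hence R = 1.
Endpoint w = -8: the m-th term does not approach 0; divergence by the term test.
At w = -10: the m-th term does not approach 0; divergence by the term test.

(-10, -8)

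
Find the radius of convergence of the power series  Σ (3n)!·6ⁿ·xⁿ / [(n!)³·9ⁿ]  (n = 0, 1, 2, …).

Ratio test: |a_{n+1}/a_n| = (3n+1)·(3n+2)·(3n+3)/(n+1)³ · 6/9 → 18 as n → ∞.
Hence the series converges for |x| < 1/(18) = 1/18, so the radius of convergence is 1/18.

R = 1/18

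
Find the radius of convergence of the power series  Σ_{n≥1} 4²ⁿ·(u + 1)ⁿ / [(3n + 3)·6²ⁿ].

R = 9/4

The ratio of consecutive coefficients is [(3n + 3)/(3(n+1) + 3)] · 16/36 → 4/9.
Hence the series converges for |u + 1| < 1/(4/9) = 9/4, so the radius of convergence is 9/4.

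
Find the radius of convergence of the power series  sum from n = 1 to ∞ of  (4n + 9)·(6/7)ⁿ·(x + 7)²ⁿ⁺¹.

The ratio of consecutive coefficients is [(4(n+1) + 9)/(4n + 9)] · 6/7 → 6/7.
Writing y = (x + 7)², the series in y has radius 7/6, so |x + 7| < √(7/6) and R = √42/6.

R = √42/6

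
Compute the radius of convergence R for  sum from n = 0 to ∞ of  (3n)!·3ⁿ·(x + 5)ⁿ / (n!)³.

R = 1/81

Apply the ratio test: |a_{n+1}| / |a_n| = (3n+1)·(3n+2)·(3n+3)/(n+1)³ · 3, which tends to 81 as n → ∞.
Thus R = 1/(81) = 1/81.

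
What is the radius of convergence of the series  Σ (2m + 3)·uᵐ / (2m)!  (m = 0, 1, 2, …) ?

R = ∞

The ratio of consecutive coefficients is (2(m+1) + 3)/(2m + 3) · 1/[(2m+1)·(2m+2)] → 0.
The ratio tends to 0 regardless of u, hence R = ∞.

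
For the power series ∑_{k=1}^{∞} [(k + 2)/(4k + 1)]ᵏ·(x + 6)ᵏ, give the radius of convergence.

Root test: |a_k|^(1/k) = (k + 2)/(4k + 1) → 1/4.
Thus R = 1/(1/4) = 4.

R = 4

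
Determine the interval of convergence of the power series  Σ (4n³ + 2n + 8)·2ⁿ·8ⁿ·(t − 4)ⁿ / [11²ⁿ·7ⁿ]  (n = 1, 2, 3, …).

(-783/16, 911/16)

The ratio of consecutive coefficients is [(4(n+1)³ + 2(n+1) + 8)/(4n³ + 2n + 8)] · 2·8/(121·7) → 16/847.
Hence the series converges for |t − 4| < 1/(16/847) = 847/16, so the radius of convergence is 847/16.
Endpoint t = 911/16: the n-th term does not approach 0; divergence by the term test.
When t = -783/16, the terms have absolute value of order n³, which does not tend to 0, so the series diverges by the divergence test.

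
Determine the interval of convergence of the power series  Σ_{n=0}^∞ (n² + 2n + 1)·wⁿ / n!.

The ratio of consecutive coefficients is ((n+1)² + 2(n+1) + 1)/(n² + 2n + 1) · 1/(n+1) → 0.
Since the limit is 0 < 1 for every w, the series converges on all of ℝ and R = ∞.

(−∞, ∞)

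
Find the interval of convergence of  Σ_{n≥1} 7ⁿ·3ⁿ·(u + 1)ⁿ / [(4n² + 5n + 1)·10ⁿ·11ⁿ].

Ratio test: |a_{n+1}/a_n| = [(4n² + 5n + 1)/(4(n+1)² + 5(n+1) + 1)] · 7·3/(10·11) → 21/110 as n → ∞.
Convergence for |u + 1| · 21/110 < 1, i.e. |u + 1| < 110/21. So R = 110/21.
Check u = 89/21: the terms are on the order of 1/n², so the series converges absolutely by comparison with the p-series (p = 2 > 1).
When u = -131/21, absolute convergence follows by limit comparison with Σ 1/n².

[-131/21, 89/21]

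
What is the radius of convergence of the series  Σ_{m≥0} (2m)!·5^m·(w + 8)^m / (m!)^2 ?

R = 1/20

Ratio test: |a_{m+1}/a_m| = (2m+1)·(2m+2)/(m+1)² · 5 → 20 as m → ∞.
Hence the series converges for |w + 8| < 1/(20) = 1/20, so the radius of convergence is 1/20.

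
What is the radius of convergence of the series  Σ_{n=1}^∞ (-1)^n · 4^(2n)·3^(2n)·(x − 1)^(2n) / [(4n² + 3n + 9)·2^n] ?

R = √2/12

By the ratio test, |a_{n+1}/a_n| = [(4n² + 3n + 9)/(4(n+1)² + 3(n+1) + 9)] · 16·9/2 → 72.
Since the exponent of (x − 1) increases by 2 each term, convergence requires |x − 1|² < 1/72, hence R = √2/12.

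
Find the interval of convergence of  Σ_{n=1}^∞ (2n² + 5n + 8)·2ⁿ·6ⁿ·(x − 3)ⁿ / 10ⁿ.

(13/6, 23/6)

Apply the ratio test: |a_{n+1}| / |a_n| = [(2(n+1)² + 5(n+1) + 8)/(2n² + 5n + 8)] · 2·6/10, which tends to 6/5 as n → ∞.
Thus R = 1/(6/5) = 5/6.
When x = 23/6, the terms do not tend to 0, so the series diverges.
At x = 13/6: the terms do not tend to 0, so the series diverges.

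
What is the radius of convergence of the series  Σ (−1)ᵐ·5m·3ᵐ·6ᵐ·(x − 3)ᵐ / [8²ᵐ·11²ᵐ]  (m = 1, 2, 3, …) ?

The ratio of consecutive coefficients is [5(m+1)/5m] · 3·6/(64·121) → 9/3872.
Thus R = 1/(9/3872) = 3872/9.

R = 3872/9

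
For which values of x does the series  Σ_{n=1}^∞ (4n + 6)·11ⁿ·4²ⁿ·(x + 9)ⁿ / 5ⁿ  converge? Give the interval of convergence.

(-1589/176, -1579/176)

Ratio test: |a_{n+1}/a_n| = [(4(n+1) + 6)/(4n + 6)] · 11·16/5 → 176/5 as n → ∞.
Hence the series converges for |x + 9| < 1/(176/5) = 5/176, so the radius of convergence is 5/176.
When x = -1579/176, the terms do not tend to 0, so the series diverges.
At x = -1589/176: the n-th term does not approach 0; divergence by the term test.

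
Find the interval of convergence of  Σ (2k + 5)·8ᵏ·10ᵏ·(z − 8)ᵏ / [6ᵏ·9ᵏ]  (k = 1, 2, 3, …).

Ratio test: |a_{k+1}/a_k| = [(2(k+1) + 5)/(2k + 5)] · 8·10/(6·9) → 40/27 as k → ∞.
The series converges when 40/27 · |z − 8| < 1, giving R = 27/40.
When z = 347/40, the k-th term does not approach 0; divergence by the term test.
At z = 293/40: the terms have absolute value of order k, which does not tend to 0, so the series diverges by the divergence test.

(293/40, 347/40)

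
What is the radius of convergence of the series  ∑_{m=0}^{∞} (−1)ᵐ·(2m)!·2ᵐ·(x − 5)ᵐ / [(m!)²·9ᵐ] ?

R = 9/8

The ratio of consecutive coefficients is (2m+1)·(2m+2)/(m+1)² · 2/9 → 8/9.
Thus R = 1/(8/9) = 9/8.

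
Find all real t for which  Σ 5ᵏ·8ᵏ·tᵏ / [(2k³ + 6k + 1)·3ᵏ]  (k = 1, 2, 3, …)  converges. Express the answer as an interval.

[-3/40, 3/40]

Apply the ratio test: |a_{k+1}| / |a_k| = [(2k³ + 6k + 1)/(2(k+1)³ + 6(k+1) + 1)] · 5·8/3, which tends to 40/3 as k → ∞.
The series converges when 40/3 · |t| < 1, giving R = 3/40.
At t = 3/40: the terms are on the order of 1/k³, so the series converges absolutely by comparison with the p-series (p = 3 > 1).
Endpoint t = -3/40: the terms are on the order of 1/k³, so the series converges absolutely by comparison with the p-series (p = 3 > 1).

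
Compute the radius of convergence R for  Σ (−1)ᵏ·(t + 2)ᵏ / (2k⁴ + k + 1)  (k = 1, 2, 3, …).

R = 1

By the ratio test, |a_{k+1}/a_k| = (2k⁴ + k + 1)/(2(k+1)⁴ + (k+1) + 1) → 1.
Hence R = 1.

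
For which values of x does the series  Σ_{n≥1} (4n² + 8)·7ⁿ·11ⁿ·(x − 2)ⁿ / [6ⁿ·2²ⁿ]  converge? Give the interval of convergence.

(130/77, 178/77)

Ratio test: |a_{n+1}/a_n| = [(4(n+1)² + 8)/(4n² + 8)] · 7·11/(6·4) → 77/24 as n → ∞.
Thus R = 1/(77/24) = 24/77.
Endpoint x = 178/77: the terms have absolute value of order n², which does not tend to 0, so the series diverges by the divergence test.
Check x = 130/77: the terms have absolute value of order n², which does not tend to 0, so the series diverges by the divergence test.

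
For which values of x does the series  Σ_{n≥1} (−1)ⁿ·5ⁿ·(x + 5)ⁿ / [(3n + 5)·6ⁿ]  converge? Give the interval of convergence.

(-31/5, -19/5]

The ratio of consecutive coefficients is [(3n + 5)/(3(n+1) + 5)] · 5/6 → 5/6.
Convergence for |x + 5| · 5/6 < 1, i.e. |x + 5| < 6/5. So R = 6/5.
Endpoint x = -19/5: convergence follows from the alternating series test (terms decrease monotonically to 0).
When x = -31/5, comparison with the harmonic series Σ 1/n shows the series diverges.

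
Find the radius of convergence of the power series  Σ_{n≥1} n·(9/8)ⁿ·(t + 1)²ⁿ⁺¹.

R = 2√2/3

The ratio of consecutive coefficients is [(n+1)/n] · 9/8 → 9/8.
Successive powers of (t + 1) differ by 2, so the series converges when |t + 1|² · 9/8 < 1, i.e. |t + 1| < √(8/9). So R = 2√2/3.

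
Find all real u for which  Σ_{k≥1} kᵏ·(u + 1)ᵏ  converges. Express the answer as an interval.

{-1}

Applying the root test, |a_k|^(1/k) = k → ∞.
The root grows without bound, so R = 0 (convergence only at u = -1).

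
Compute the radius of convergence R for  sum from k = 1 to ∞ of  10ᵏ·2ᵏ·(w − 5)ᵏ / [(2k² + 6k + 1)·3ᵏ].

R = 3/20

By the ratio test, |a_{k+1}/a_k| = [(2k² + 6k + 1)/(2(k+1)² + 6(k+1) + 1)] · 10·2/3 → 20/3.
The series converges when 20/3 · |w − 5| < 1, giving R = 3/20.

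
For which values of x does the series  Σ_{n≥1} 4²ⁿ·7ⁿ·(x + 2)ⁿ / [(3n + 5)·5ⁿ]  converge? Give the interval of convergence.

Apply the ratio test: |a_{n+1}| / |a_n| = [(3n + 5)/(3(n+1) + 5)] · 16·7/5, which tends to 112/5 as n → ∞.
Hence the series converges for |x + 2| < 1/(112/5) = 5/112, so the radius of convergence is 5/112.
Endpoint x = -219/112: comparison with the harmonic series Σ 1/n shows the series diverges.
Endpoint x = -229/112: the terms alternate in sign and decrease monotonically to 0 in absolute value (size ~ c/n), so the alternating series test gives convergence.

[-229/112, -219/112)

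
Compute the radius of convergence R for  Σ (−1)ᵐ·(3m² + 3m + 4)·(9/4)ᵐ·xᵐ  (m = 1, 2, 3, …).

Ratio test: |a_{m+1}/a_m| = [(3(m+1)² + 3(m+1) + 4)/(3m² + 3m + 4)] · 9/4 → 9/4 as m → ∞.
Thus R = 1/(9/4) = 4/9.

R = 4/9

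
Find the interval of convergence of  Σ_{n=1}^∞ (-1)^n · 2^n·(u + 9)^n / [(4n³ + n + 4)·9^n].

[-27/2, -9/2]

Ratio test: |a_{n+1}/a_n| = [(4n³ + n + 4)/(4(n+1)³ + (n+1) + 4)] · 2/9 → 2/9 as n → ∞.
Thus R = 1/(2/9) = 9/2.
Endpoint u = -9/2: the series is dominated by a constant times Σ 1/n³, which converges (p = 3 > 1).
Check u = -27/2: absolute convergence follows by limit comparison with Σ 1/n³.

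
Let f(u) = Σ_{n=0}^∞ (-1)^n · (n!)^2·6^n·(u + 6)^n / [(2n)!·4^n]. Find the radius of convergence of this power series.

The ratio of consecutive coefficients is (n+1)²/[(2n+1)·(2n+2)] · 6/4 → 3/8.
The series converges when 3/8 · |u + 6| < 1, giving R = 8/3.

R = 8/3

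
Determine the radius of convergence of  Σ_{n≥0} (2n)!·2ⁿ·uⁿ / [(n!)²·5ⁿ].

R = 5/8

Apply the ratio test: |a_{n+1}| / |a_n| = (2n+1)·(2n+2)/(n+1)² · 2/5, which tends to 8/5 as n → ∞.
Convergence for |u| · 8/5 < 1, i.e. |u| < 5/8. So R = 5/8.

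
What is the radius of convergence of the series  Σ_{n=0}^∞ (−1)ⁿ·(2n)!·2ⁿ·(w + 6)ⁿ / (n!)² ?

Apply the ratio test: |a_{n+1}| / |a_n| = (2n+1)·(2n+2)/(n+1)² · 2, which tends to 8 as n → ∞.
Hence the series converges for |w + 6| < 1/(8) = 1/8, so the radius of convergence is 1/8.

R = 1/8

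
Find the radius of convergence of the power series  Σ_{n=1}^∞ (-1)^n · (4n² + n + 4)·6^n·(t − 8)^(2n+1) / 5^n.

R = √30/6

Apply the ratio test: |a_{n+1}| / |a_n| = [(4(n+1)² + (n+1) + 4)/(4n² + n + 4)] · 6/5, which tends to 6/5 as n → ∞.
Writing y = (t − 8)², the series in y has radius 5/6, so |t − 8| < √(5/6) and R = √30/6.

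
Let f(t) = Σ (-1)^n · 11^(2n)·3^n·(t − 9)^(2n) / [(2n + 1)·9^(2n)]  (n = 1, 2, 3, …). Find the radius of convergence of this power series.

Apply the ratio test: |a_{n+1}| / |a_n| = [(2n + 1)/(2(n+1) + 1)] · 121·3/81, which tends to 121/27 as n → ∞.
Writing y = (t − 9)², the series in y has radius 27/121, so |t − 9| < √(27/121) and R = 3√3/11.

R = 3√3/11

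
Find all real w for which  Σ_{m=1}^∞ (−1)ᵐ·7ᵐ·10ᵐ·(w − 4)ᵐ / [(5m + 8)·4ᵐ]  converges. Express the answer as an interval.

The ratio of consecutive coefficients is [(5m + 8)/(5(m+1) + 8)] · 7·10/4 → 35/2.
Thus R = 1/(35/2) = 2/35.
Check w = 142/35: an alternating series whose terms decrease to 0 in absolute value, so it converges by the Leibniz criterion.
Endpoint w = 138/35: the terms behave like c/m; limit comparison with the harmonic series gives divergence.

(138/35, 142/35]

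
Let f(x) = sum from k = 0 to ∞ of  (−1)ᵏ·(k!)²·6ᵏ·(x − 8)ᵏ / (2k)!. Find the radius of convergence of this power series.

Apply the ratio test: |a_{k+1}| / |a_k| = (k+1)²/[(2k+1)·(2k+2)] · 6, which tends to 3/2 as k → ∞.
Hence the series converges for |x − 8| < 1/(3/2) = 2/3, so the radius of convergence is 2/3.

R = 2/3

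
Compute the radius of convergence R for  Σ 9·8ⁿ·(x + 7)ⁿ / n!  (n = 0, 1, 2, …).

R = ∞

Ratio test: |a_{n+1}/a_n| = 9/9 · 8 · 1/(n+1) → 0 as n → ∞.
Since the limit is 0 < 1 for every x, the series converges on all of ℝ and R = ∞.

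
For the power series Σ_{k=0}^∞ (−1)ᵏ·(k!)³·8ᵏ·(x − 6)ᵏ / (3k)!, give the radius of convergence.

Ratio test: |a_{k+1}/a_k| = (k+1)³/[(3k+1)·(3k+2)·(3k+3)] · 8 → 8/27 as k → ∞.
Thus R = 1/(8/27) = 27/8.

R = 27/8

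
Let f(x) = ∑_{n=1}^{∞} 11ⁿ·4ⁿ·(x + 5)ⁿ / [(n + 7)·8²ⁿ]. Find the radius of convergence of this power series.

R = 16/11

Apply the ratio test: |a_{n+1}| / |a_n| = [(n + 7)/((n+1) + 7)] · 11·4/64, which tends to 11/16 as n → ∞.
Convergence for |x + 5| · 11/16 < 1, i.e. |x + 5| < 16/11. So R = 16/11.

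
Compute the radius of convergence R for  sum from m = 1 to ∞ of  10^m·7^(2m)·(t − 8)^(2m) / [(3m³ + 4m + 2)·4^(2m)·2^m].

R = 4√5/35

By the ratio test, |a_{m+1}/a_m| = [(3m³ + 4m + 2)/(3(m+1)³ + 4(m+1) + 2)] · 10·49/(16·2) → 245/16.
Since the exponent of (t − 8) increases by 2 each term, convergence requires |t − 8|² < 16/245, hence R = 4√5/35.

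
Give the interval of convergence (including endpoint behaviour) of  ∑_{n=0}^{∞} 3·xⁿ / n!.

The ratio of consecutive coefficients is 3/3 · 1/(n+1) → 0.
Since the limit is 0 < 1 for every x, the series converges on all of ℝ and R = ∞.

(−∞, ∞)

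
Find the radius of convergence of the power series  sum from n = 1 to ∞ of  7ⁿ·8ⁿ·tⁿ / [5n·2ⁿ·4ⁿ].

R = 1/7

Apply the ratio test: |a_{n+1}| / |a_n| = [5n/5(n+1)] · 7·8/(2·4), which tends to 7 as n → ∞.
Thus R = 1/(7) = 1/7.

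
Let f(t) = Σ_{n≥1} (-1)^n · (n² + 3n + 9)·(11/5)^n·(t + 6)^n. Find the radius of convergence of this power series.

R = 5/11

Apply the ratio test: |a_{n+1}| / |a_n| = [((n+1)² + 3(n+1) + 9)/(n² + 3n + 9)] · 11/5, which tends to 11/5 as n → ∞.
Hence the series converges for |t + 6| < 1/(11/5) = 5/11, so the radius of convergence is 5/11.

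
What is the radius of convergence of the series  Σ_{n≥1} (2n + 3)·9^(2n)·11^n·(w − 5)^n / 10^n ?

R = 10/891

Apply the ratio test: |a_{n+1}| / |a_n| = [(2(n+1) + 3)/(2n + 3)] · 81·11/10, which tends to 891/10 as n → ∞.
Convergence for |w − 5| · 891/10 < 1, i.e. |w − 5| < 10/891. So R = 10/891.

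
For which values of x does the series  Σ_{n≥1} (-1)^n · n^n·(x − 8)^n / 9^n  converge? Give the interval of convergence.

{8}

Applying the root test, |a_n|^(1/n) = n/9 → ∞.
The root grows without bound, so R = 0 (convergence only at x = 8).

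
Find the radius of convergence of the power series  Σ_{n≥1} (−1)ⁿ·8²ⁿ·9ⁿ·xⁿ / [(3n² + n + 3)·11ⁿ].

R = 11/576

The ratio of consecutive coefficients is [(3n² + n + 3)/(3(n+1)² + (n+1) + 3)] · 64·9/11 → 576/11.
Thus R = 1/(576/11) = 11/576.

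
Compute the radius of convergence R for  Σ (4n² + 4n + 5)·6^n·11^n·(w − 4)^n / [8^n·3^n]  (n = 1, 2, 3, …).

R = 4/11

Ratio test: |a_{n+1}/a_n| = [(4(n+1)² + 4(n+1) + 5)/(4n² + 4n + 5)] · 6·11/(8·3) → 11/4 as n → ∞.
Thus R = 1/(11/4) = 4/11.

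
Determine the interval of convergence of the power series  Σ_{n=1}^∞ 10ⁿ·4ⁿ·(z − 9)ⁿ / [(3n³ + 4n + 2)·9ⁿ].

By the ratio test, |a_{n+1}/a_n| = [(3n³ + 4n + 2)/(3(n+1)³ + 4(n+1) + 2)] · 10·4/9 → 40/9.
The series converges when 40/9 · |z − 9| < 1, giving R = 9/40.
At z = 369/40: the series is dominated by a constant times Σ 1/n³, which converges (p = 3 > 1).
At z = 351/40: the terms are on the order of 1/n³, so the series converges absolutely by comparison with the p-series (p = 3 > 1).

[351/40, 369/40]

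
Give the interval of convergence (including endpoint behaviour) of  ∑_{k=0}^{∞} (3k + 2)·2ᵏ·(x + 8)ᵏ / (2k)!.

(−∞, ∞)

Apply the ratio test: |a_{k+1}| / |a_k| = (3(k+1) + 2)/(3k + 2) · 2 · 1/[(2k+1)·(2k+2)], which tends to 0 as k → ∞.
Since the limit is 0 < 1 for every x, the series converges on all of ℝ and R = ∞.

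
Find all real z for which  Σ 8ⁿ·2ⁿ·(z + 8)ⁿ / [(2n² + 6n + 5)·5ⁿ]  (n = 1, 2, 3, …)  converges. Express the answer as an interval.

[-133/16, -123/16]

The ratio of consecutive coefficients is [(2n² + 6n + 5)/(2(n+1)² + 6(n+1) + 5)] · 8·2/5 → 16/5.
Thus R = 1/(16/5) = 5/16.
When z = -123/16, absolute convergence follows by limit comparison with Σ 1/n².
At z = -133/16: the terms are on the order of 1/n², so the series converges absolutely by comparison with the p-series (p = 2 > 1).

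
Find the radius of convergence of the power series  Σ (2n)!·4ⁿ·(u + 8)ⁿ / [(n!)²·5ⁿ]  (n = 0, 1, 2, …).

R = 5/16

The ratio of consecutive coefficients is (2n+1)·(2n+2)/(n+1)² · 4/5 → 16/5.
Hence the series converges for |u + 8| < 1/(16/5) = 5/16, so the radius of convergence is 5/16.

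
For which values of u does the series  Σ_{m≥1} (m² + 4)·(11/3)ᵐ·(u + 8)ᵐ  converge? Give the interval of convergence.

(-91/11, -85/11)

The ratio of consecutive coefficients is [((m+1)² + 4)/(m² + 4)] · 11/3 → 11/3.
Hence the series converges for |u + 8| < 1/(11/3) = 3/11, so the radius of convergence is 3/11.
At u = -85/11: the m-th term does not approach 0; divergence by the term test.
At u = -91/11: the terms do not tend to 0, so the series diverges.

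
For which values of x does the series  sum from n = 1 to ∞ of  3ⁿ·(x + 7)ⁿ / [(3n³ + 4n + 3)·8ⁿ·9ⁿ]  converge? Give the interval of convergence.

[-31, 17]

Ratio test: |a_{n+1}/a_n| = [(3n³ + 4n + 3)/(3(n+1)³ + 4(n+1) + 3)] · 3/(8·9) → 1/24 as n → ∞.
Hence the series converges for |x + 7| < 1/(1/24) = 24, so the radius of convergence is 24.
When x = 17, the series is dominated by a constant times Σ 1/n³, which converges (p = 3 > 1).
At x = -31: the series is dominated by a constant times Σ 1/n³, which converges (p = 3 > 1).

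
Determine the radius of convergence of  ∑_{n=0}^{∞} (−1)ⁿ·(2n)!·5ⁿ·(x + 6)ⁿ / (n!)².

R = 1/20

Apply the ratio test: |a_{n+1}| / |a_n| = (2n+1)·(2n+2)/(n+1)² · 5, which tends to 20 as n → ∞.
Convergence for |x + 6| · 20 < 1, i.e. |x + 6| < 1/20. So R = 1/20.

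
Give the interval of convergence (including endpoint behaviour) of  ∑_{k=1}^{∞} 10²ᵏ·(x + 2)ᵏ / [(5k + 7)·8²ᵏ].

[-66/25, -34/25)

Ratio test: |a_{k+1}/a_k| = [(5k + 7)/(5(k+1) + 7)] · 100/64 → 25/16 as k → ∞.
Thus R = 1/(25/16) = 16/25.
When x = -34/25, the terms are asymptotic to a nonzero constant times 1/k, so the series diverges by limit comparison with Σ 1/k.
When x = -66/25, the terms alternate in sign and decrease monotonically to 0 in absolute value (size ~ c/k), so the alternating series test gives convergence.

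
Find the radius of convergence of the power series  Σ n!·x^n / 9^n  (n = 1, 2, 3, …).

Ratio test: |a_{n+1}/a_n| = (n+1) · 1/9 → ∞ as n → ∞.
The ratio grows without bound, so the series diverges whenever x ≠ 0; it converges only at x = 0. R = 0.

R = 0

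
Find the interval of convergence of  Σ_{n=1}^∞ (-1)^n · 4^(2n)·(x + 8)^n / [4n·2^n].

The ratio of consecutive coefficients is [4n/4(n+1)] · 16/2 → 8.
The series converges when 8 · |x + 8| < 1, giving R = 1/8.
Endpoint x = -63/8: an alternating series whose terms decrease to 0 in absolute value, so it converges by the Leibniz criterion.
At x = -65/8: comparison with the harmonic series Σ 1/n shows the series diverges.

(-65/8, -63/8]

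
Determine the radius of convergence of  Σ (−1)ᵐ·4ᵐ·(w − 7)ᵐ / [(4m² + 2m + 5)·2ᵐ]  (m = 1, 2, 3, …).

Ratio test: |a_{m+1}/a_m| = [(4m² + 2m + 5)/(4(m+1)² + 2(m+1) + 5)] · 4/2 → 2 as m → ∞.
The series converges when 2 · |w − 7| < 1, giving R = 1/2.

R = 1/2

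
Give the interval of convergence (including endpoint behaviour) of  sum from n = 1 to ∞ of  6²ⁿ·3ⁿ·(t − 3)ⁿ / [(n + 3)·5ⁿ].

[319/108, 329/108)

Apply the ratio test: |a_{n+1}| / |a_n| = [(n + 3)/((n+1) + 3)] · 36·3/5, which tends to 108/5 as n → ∞.
Thus R = 1/(108/5) = 5/108.
Check t = 329/108: the terms are asymptotic to a nonzero constant times 1/n, so the series diverges by limit comparison with Σ 1/n.
At t = 319/108: convergence follows from the alternating series test (terms decrease monotonically to 0).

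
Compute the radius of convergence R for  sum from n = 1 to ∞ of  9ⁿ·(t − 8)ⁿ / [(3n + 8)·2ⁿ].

Apply the ratio test: |a_{n+1}| / |a_n| = [(3n + 8)/(3(n+1) + 8)] · 9/2, which tends to 9/2 as n → ∞.
Hence the series converges for |t − 8| < 1/(9/2) = 2/9, so the radius of convergence is 2/9.

R = 2/9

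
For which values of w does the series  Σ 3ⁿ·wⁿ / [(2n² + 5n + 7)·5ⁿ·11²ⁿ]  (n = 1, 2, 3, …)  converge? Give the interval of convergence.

Apply the ratio test: |a_{n+1}| / |a_n| = [(2n² + 5n + 7)/(2(n+1)² + 5(n+1) + 7)] · 3/(5·121), which tends to 3/605 as n → ∞.
Convergence for |w| · 3/605 < 1, i.e. |w| < 605/3. So R = 605/3.
Check w = 605/3: absolute convergence follows by limit comparison with Σ 1/n².
At w = -605/3: the series is dominated by a constant times Σ 1/n², which converges (p = 2 > 1).

[-605/3, 605/3]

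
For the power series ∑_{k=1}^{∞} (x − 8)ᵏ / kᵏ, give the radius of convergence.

R = ∞

Applying the root test, |a_k|^(1/k) = 1/k → 0.
The limit is 0 for every x, so R = ∞.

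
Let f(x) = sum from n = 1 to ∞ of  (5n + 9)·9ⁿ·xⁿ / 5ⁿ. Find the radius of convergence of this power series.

R = 5/9

The ratio of consecutive coefficients is [(5(n+1) + 9)/(5n + 9)] · 9/5 → 9/5.
Thus R = 1/(9/5) = 5/9.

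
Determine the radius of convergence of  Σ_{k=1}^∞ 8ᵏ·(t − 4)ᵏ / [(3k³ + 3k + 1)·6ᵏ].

R = 3/4

Apply the ratio test: |a_{k+1}| / |a_k| = [(3k³ + 3k + 1)/(3(k+1)³ + 3(k+1) + 1)] · 8/6, which tends to 4/3 as k → ∞.
Hence the series converges for |t − 4| < 1/(4/3) = 3/4, so the radius of convergence is 3/4.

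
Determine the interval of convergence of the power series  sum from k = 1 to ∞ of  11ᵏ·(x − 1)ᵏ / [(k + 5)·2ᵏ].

Apply the ratio test: |a_{k+1}| / |a_k| = [(k + 5)/((k+1) + 5)] · 11/2, which tends to 11/2 as k → ∞.
The series converges when 11/2 · |x − 1| < 1, giving R = 2/11.
When x = 13/11, the terms behave like c/k; limit comparison with the harmonic series gives divergence.
Endpoint x = 9/11: the terms alternate in sign and decrease monotonically to 0 in absolute value (size ~ c/k), so the alternating series test gives convergence.

[9/11, 13/11)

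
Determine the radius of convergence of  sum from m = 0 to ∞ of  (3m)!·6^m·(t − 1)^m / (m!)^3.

The ratio of consecutive coefficients is (3m+1)·(3m+2)·(3m+3)/(m+1)³ · 6 → 162.
Thus R = 1/(162) = 1/162.

R = 1/162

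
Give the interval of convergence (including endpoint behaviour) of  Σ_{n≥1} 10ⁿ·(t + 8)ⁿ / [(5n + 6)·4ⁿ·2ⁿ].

Ratio test: |a_{n+1}/a_n| = [(5n + 6)/(5(n+1) + 6)] · 10/(4·2) → 5/4 as n → ∞.
Thus R = 1/(5/4) = 4/5.
When t = -36/5, the terms are asymptotic to a nonzero constant times 1/n, so the series diverges by limit comparison with Σ 1/n.
Endpoint t = -44/5: an alternating series whose terms decrease to 0 in absolute value, so it converges by the Leibniz criterion.

[-44/5, -36/5)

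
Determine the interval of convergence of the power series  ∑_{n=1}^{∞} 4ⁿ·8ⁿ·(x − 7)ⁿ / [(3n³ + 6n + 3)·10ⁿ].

[107/16, 117/16]

By the ratio test, |a_{n+1}/a_n| = [(3n³ + 6n + 3)/(3(n+1)³ + 6(n+1) + 3)] · 4·8/10 → 16/5.
The series converges when 16/5 · |x − 7| < 1, giving R = 5/16.
When x = 117/16, the terms are on the order of 1/n³, so the series converges absolutely by comparison with the p-series (p = 3 > 1).
At x = 107/16: absolute convergence follows by limit comparison with Σ 1/n³.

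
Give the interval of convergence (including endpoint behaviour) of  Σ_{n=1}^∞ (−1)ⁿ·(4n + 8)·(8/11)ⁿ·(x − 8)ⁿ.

(53/8, 75/8)

Ratio test: |a_{n+1}/a_n| = [(4(n+1) + 8)/(4n + 8)] · 8/11 → 8/11 as n → ∞.
The series converges when 8/11 · |x − 8| < 1, giving R = 11/8.
When x = 75/8, the terms do not tend to 0, so the series diverges.
Endpoint x = 53/8: the terms do not tend to 0, so the series diverges.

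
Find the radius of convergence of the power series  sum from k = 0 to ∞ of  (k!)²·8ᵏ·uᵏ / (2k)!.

R = 1/2

The ratio of consecutive coefficients is (k+1)²/[(2k+1)·(2k+2)] · 8 → 2.
Hence the series converges for |u| < 1/(2) = 1/2, so the radius of convergence is 1/2.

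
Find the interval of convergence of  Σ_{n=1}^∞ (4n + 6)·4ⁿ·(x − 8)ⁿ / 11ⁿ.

Apply the ratio test: |a_{n+1}| / |a_n| = [(4(n+1) + 6)/(4n + 6)] · 4/11, which tends to 4/11 as n → ∞.
Thus R = 1/(4/11) = 11/4.
Check x = 43/4: the n-th term does not approach 0; divergence by the term test.
When x = 21/4, the terms have absolute value of order n, which does not tend to 0, so the series diverges by the divergence test.

(21/4, 43/4)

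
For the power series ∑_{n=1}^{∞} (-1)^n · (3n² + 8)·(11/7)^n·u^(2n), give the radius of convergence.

R = √77/11

Apply the ratio test: |a_{n+1}| / |a_n| = [(3(n+1)² + 8)/(3n² + 8)] · 11/7, which tends to 11/7 as n → ∞.
Writing y = u², the series in y has radius 7/11, so |u| < √(7/11) and R = √77/11.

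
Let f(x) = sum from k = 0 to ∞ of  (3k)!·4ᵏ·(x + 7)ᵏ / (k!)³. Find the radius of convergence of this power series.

R = 1/108

The ratio of consecutive coefficients is (3k+1)·(3k+2)·(3k+3)/(k+1)³ · 4 → 108.
Convergence for |x + 7| · 108 < 1, i.e. |x + 7| < 1/108. So R = 1/108.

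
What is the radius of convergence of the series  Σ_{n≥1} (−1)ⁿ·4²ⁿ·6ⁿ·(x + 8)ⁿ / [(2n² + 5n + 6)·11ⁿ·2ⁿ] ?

R = 11/48

The ratio of consecutive coefficients is [(2n² + 5n + 6)/(2(n+1)² + 5(n+1) + 6)] · 16·6/(11·2) → 48/11.
Thus R = 1/(48/11) = 11/48.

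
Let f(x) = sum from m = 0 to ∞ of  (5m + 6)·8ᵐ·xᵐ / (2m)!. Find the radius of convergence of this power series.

R = ∞

Apply the ratio test: |a_{m+1}| / |a_m| = (5(m+1) + 6)/(5m + 6) · 8 · 1/[(2m+1)·(2m+2)], which tends to 0 as m → ∞.
Since the limit is 0 < 1 for every x, the series converges on all of ℝ and R = ∞.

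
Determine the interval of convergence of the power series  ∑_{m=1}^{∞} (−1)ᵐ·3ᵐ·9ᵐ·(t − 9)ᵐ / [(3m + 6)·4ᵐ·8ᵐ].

The ratio of consecutive coefficients is [(3m + 6)/(3(m+1) + 6)] · 3·9/(4·8) → 27/32.
Convergence for |t − 9| · 27/32 < 1, i.e. |t − 9| < 32/27. So R = 32/27.
Check t = 275/27: convergence follows from the alternating series test (terms decrease monotonically to 0).
Check t = 211/27: comparison with the harmonic series Σ 1/m shows the series diverges.

(211/27, 275/27]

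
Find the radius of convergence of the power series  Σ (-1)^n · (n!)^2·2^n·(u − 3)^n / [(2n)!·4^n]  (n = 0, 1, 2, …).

R = 8

Ratio test: |a_{n+1}/a_n| = (n+1)²/[(2n+1)·(2n+2)] · 2/4 → 1/8 as n → ∞.
Thus R = 1/(1/8) = 8.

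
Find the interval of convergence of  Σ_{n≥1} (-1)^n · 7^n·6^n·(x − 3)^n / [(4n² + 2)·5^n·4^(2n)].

[23/21, 103/21]

The ratio of consecutive coefficients is [(4n² + 2)/(4(n+1)² + 2)] · 7·6/(5·16) → 21/40.
Thus R = 1/(21/40) = 40/21.
Check x = 103/21: absolute convergence follows by limit comparison with Σ 1/n².
Endpoint x = 23/21: the terms are on the order of 1/n², so the series converges absolutely by comparison with the p-series (p = 2 > 1).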